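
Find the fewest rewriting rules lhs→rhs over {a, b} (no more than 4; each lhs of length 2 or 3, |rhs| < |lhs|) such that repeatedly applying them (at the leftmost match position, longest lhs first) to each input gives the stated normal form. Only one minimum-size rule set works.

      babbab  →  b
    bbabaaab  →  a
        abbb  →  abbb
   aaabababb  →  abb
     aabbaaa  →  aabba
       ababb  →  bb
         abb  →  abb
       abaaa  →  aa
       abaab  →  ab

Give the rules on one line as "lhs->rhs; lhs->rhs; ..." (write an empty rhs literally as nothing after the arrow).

  | babbab => abab => b
  | bbabaaab => baaaab => baaab => baab => bab => a
  | abbb
  | aaabababb => aababb => abb

aba->; baa->ba; bab->a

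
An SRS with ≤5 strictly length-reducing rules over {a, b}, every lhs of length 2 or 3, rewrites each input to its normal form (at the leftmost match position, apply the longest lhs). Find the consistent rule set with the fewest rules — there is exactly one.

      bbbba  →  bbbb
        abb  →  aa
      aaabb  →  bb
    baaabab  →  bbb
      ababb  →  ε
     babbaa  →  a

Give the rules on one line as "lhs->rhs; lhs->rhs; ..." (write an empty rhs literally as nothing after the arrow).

  | bbbba => bbbb
  | abb => aa
  | aaabb => bb
  | baaabab => bbab => bbb

aaa->; abb->aa; bab->ab; bba->bb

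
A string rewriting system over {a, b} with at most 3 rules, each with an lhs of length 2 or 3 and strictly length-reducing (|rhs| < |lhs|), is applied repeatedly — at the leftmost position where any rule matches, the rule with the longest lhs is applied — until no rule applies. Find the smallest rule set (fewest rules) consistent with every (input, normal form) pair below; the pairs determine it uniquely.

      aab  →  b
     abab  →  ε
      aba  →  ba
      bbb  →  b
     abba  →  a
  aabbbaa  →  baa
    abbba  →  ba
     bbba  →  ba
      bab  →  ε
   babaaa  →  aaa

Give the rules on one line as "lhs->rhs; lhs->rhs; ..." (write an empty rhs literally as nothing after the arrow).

ab->b; bb->

  | aab => ab => b
  | abab => bab => bb => ε
  | aba => ba
  | bbb => b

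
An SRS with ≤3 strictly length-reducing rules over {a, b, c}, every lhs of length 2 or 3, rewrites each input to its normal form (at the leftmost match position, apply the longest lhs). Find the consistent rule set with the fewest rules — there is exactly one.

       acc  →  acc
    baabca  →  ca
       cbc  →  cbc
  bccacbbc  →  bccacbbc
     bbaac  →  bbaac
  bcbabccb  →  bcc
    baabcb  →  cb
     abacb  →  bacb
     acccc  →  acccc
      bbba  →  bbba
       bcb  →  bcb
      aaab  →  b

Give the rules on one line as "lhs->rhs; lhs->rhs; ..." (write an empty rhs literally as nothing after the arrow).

  | acc
  | baabca => babca => ca
  | cbc
  | bccacbbc

ab->b; bab->; ccb->c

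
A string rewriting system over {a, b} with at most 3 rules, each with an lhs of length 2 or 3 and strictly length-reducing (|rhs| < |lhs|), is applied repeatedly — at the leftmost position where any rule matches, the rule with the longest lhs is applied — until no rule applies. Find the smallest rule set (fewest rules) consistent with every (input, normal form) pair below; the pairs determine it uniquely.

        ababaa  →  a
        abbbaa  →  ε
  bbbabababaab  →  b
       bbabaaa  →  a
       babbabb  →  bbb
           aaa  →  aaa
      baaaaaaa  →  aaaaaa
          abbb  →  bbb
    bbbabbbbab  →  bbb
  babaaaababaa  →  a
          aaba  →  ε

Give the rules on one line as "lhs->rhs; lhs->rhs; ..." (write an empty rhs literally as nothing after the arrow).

  | ababaa => babaa => baa => a
  | abbbaa => bbbaa => baba => ba => ε
  | bbbabababaab => babbababaab => bbababaab => abbabaab => bbabaab => abbaab => bbaab => abab => bab => b
  | bbabaaa => abbaaa => bbaaa => abaa => baa => a

ab->b; ba->; bba->ab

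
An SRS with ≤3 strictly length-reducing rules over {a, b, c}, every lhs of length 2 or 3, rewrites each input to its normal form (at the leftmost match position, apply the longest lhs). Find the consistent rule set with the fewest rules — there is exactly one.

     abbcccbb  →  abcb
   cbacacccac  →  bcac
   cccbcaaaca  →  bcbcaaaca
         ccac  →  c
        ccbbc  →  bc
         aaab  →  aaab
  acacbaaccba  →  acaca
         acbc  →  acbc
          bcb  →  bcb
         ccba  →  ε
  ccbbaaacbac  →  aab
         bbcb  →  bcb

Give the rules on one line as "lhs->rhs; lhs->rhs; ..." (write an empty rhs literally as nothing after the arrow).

ba->; bb->b; cc->b

  | abbcccbb => abcccbb => abbcbb => abcbb => abcb
  | cbacacccac => ccacccac => bacccac => cccac => bcac
  | cccbcaaaca => bcbcaaaca
  | ccac => bac => c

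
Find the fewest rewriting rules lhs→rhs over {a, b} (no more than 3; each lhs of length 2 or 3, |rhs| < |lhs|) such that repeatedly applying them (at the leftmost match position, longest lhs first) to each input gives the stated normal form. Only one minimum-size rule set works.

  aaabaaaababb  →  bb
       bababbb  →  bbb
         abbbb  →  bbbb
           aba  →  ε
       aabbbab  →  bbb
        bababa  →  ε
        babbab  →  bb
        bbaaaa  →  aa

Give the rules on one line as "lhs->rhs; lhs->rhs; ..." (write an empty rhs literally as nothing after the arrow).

ab->b; ba->

  | aaabaaaababb => aabaaaababb => abaaaababb => baaaababb => aaababb => aababb => ababb => babb => bb
  | bababbb => babbb => bbb
  | abbbb => bbbb
  | aba => ba => ε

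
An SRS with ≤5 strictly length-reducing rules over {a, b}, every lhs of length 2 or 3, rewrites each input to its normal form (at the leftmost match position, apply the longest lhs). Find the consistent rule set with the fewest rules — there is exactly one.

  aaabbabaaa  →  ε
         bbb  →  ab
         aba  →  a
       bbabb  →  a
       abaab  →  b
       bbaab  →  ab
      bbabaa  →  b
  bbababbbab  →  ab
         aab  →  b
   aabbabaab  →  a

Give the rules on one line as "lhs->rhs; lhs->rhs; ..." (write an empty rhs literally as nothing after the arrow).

aa->; aba->bb; abb->b; bb->a

  | aaabbabaaa => abbabaaa => babaaa => bbbaa => abaa => bba => aa => ε
  | bbb => ab
  | aba => bb => a
  | bbabb => aabb => bb => a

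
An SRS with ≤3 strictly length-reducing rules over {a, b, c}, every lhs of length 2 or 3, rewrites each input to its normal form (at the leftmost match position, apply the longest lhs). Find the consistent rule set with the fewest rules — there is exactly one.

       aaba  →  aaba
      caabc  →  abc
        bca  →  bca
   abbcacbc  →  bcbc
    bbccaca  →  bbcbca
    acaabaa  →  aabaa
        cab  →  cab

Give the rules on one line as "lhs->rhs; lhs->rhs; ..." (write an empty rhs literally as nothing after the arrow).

abb->; caa->a; cac->bc

  | aaba
  | caabc => abc
  | bca
  | abbcacbc => cacbc => bcbc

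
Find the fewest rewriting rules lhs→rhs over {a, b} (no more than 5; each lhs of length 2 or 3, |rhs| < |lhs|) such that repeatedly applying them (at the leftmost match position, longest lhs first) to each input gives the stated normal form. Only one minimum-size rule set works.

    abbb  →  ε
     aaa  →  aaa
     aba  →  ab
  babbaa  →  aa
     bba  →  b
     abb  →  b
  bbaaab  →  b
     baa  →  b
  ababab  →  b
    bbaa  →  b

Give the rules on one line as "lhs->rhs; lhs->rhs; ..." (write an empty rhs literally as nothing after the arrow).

abb->bb; ba->b; bb->b; bbb->

  | abbb => bbb => ε
  | aaa
  | aba => ab
  | babbaa => bbbaa => aa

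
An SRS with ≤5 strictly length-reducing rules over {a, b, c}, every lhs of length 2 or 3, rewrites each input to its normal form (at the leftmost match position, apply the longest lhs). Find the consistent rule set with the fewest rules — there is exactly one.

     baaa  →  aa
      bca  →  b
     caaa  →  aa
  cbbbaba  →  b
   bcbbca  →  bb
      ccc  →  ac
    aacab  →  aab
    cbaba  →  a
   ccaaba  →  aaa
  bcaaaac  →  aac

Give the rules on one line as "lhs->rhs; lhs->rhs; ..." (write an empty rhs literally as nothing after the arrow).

  | baaa => aa
  | bca => b
  | caaa => aa
  | cbbbaba => bbaba => bba => b

ba->; ca->; cb->; cc->a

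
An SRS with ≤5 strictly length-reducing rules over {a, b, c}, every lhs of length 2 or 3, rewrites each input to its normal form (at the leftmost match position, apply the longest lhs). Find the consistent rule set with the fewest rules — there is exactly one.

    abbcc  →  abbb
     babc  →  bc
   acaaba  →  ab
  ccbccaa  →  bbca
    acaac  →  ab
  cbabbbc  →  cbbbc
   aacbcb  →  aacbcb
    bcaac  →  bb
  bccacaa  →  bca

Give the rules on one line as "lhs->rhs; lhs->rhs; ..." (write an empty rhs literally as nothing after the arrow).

ba->c; bab->b; caa->c; cc->b

  | abbcc => abbb
  | babc => bc
  | acaaba => acba => acc => ab
  | ccbccaa => bbccaa => bbbaa => bbca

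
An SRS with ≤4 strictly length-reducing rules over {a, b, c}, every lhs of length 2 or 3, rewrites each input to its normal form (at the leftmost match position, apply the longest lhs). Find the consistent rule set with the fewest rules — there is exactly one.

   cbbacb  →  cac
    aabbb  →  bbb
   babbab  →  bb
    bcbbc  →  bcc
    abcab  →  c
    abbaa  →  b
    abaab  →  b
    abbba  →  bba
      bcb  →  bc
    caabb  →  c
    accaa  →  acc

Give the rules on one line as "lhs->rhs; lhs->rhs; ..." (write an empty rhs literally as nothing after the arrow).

aa->; ab->; cb->c

  | cbbacb => cbacb => cacb => cac
  | aabbb => bbb
  | babbab => bbab => bb
  | bcbbc => bcbc => bcc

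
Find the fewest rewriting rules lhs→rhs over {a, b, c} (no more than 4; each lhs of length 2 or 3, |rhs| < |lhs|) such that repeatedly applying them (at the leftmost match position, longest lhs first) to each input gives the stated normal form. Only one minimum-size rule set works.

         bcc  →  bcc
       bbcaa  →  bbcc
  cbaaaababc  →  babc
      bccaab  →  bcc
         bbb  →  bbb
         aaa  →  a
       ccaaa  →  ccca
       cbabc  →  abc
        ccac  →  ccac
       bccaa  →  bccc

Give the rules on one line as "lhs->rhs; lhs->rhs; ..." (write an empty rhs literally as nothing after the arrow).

aa->; caa->cc; cb->

  | bcc
  | bbcaa => bbcc
  | cbaaaababc => aaaababc => aababc => babc
  | bccaab => bcccb => bcc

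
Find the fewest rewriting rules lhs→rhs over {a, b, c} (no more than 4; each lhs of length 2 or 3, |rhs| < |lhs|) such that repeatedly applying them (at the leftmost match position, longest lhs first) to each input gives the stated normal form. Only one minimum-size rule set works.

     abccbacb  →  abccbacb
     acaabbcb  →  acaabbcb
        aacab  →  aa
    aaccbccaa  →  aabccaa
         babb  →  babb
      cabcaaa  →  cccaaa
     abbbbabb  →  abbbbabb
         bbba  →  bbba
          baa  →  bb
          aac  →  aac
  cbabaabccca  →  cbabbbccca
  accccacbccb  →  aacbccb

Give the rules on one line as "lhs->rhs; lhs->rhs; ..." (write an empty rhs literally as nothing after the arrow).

acc->a; baa->bb; cab->cc

  | abccbacb
  | acaabbcb
  | aacab => aacc => aa
  | aaccbccaa => aabccaa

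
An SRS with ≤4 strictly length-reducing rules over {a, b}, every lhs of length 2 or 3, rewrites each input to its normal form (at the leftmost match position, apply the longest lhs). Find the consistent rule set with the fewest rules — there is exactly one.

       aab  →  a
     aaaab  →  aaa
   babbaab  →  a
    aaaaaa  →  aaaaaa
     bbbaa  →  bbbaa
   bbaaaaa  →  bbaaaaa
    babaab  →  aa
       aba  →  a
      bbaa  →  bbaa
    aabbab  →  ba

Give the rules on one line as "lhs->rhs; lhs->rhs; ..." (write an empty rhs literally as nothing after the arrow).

ab->; abb->bb; bab->a

  | aab => a
  | aaaab => aaa
  | babbaab => abaab => aab => a
  | aaaaaa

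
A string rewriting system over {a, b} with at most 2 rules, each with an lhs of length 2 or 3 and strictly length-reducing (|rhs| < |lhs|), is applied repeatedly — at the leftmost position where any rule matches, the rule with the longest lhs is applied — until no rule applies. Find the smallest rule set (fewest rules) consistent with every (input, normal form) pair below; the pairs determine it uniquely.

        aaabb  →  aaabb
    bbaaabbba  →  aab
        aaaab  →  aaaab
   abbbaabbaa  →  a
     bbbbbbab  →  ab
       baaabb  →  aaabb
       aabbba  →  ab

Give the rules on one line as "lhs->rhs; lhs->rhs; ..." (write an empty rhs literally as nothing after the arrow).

aba->b; ba->a

  | aaabb
  | bbaaabbba => baaabbba => aaabbba => aaabba => aaaba => aab
  | aaaab
  | abbbaabbaa => abbaabbaa => abaabbaa => babbaa => abbaa => abaa => ba => a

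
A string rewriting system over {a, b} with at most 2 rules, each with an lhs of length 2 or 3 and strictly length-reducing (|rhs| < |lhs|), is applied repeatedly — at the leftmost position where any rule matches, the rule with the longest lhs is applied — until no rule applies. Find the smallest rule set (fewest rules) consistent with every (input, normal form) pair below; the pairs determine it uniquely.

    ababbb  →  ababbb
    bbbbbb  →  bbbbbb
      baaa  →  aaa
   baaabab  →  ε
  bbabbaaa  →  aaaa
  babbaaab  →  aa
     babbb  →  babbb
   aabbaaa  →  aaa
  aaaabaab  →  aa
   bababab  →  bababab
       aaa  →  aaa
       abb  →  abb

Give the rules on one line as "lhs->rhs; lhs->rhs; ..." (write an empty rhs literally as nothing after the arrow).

  | ababbb
  | bbbbbb
  | baaa => aaa
  | baaabab => aaabab => aab => ε

aab->; baa->aa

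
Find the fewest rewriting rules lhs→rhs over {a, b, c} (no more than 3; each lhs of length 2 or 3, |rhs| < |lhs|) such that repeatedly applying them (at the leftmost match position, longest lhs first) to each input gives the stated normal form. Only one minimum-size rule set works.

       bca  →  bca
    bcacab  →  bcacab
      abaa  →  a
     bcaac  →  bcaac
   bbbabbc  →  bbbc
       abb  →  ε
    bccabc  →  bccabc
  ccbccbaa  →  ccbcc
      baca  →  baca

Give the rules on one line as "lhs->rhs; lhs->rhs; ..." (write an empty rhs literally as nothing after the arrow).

abb->; baa->

  | bca
  | bcacab
  | abaa => a
  | bcaac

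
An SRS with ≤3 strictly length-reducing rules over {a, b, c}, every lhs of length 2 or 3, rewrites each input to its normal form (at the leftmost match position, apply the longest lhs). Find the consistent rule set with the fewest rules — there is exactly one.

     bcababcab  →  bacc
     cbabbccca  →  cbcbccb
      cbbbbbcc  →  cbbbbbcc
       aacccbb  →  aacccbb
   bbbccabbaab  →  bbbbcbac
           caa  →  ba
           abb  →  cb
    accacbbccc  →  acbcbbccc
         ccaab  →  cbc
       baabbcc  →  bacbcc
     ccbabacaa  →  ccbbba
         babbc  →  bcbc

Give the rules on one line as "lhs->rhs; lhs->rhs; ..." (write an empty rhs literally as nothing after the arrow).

ab->c; ca->b; cab->ac

  | bcababcab => bacabcab => baaccab => baacac => baabc => bacc
  | cbabbccca => cbcbccca => cbcbccb
  | cbbbbbcc
  | aacccbb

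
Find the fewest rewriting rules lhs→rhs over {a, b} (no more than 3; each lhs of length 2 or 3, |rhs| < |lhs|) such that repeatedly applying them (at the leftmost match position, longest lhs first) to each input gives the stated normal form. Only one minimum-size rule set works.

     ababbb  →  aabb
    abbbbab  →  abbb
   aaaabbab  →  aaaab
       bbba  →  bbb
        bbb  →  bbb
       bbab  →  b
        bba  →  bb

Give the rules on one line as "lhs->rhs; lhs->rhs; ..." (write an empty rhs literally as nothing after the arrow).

  | ababbb => aabb
  | abbbbab => abbba => abbb
  | aaaabbab => aaaaba => aaaab
  | bbba => bbb

ba->b; bab->a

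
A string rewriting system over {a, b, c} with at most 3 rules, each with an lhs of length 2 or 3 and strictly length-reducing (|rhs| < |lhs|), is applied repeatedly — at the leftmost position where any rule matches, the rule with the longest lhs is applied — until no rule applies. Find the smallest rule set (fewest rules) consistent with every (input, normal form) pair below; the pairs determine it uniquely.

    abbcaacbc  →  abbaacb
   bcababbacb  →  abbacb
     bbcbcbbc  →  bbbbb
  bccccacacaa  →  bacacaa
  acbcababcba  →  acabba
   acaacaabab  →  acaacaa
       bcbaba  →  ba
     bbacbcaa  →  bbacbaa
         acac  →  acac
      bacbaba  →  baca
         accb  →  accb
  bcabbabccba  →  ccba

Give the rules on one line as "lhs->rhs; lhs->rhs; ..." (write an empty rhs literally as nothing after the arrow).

  | abbcaacbc => abbaacbc => abbaacb
  | bcababbacb => bababbacb => abbacb
  | bbcbcbbc => bbbcbbc => bbbbbc => bbbbb
  | bccccacacaa => bcccacacaa => bccacacaa => bcacacaa => bacacaa

bab->; bc->b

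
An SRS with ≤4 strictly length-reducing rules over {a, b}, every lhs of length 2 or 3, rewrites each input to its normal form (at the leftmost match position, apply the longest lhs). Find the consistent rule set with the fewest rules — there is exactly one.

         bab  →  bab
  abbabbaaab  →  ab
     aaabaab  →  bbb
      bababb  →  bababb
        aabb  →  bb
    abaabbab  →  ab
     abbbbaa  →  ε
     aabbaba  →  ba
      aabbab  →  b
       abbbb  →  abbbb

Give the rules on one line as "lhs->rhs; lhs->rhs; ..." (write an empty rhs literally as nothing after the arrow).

aa->; aaa->; baa->bb; bba->aa

  | bab
  | abbabbaaab => aaabbaaab => bbaaab => aaaab => ab
  | aaabaab => baab => bbb
  | bababb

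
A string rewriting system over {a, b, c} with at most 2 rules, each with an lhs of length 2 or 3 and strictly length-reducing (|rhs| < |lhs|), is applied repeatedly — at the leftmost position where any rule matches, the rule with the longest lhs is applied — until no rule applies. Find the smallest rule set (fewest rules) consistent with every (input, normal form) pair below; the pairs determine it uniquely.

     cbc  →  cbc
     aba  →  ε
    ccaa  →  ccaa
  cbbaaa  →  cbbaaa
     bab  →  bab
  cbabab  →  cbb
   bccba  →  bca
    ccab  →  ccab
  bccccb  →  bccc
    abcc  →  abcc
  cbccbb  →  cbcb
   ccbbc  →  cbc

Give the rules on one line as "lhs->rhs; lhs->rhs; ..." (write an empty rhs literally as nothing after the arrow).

aba->; ccb->c

  | cbc
  | aba => ε
  | ccaa
  | cbbaaa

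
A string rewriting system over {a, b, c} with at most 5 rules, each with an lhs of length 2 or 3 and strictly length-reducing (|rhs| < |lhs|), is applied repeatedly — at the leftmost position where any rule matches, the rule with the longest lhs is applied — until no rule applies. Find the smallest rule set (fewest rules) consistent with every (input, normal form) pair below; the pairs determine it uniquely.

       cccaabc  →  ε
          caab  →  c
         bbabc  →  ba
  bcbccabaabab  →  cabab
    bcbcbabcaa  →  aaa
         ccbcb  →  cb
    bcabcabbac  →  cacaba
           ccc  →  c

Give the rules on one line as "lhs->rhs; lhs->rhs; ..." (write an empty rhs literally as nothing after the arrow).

  | cccaabc => caabc => cc => ε
  | caab => c
  | bbabc => bbac => ba
  | bcbccabaabab => cbccabaabab => cccabaabab => cabaabab => cabab

aab->; bac->a; bc->c; cc->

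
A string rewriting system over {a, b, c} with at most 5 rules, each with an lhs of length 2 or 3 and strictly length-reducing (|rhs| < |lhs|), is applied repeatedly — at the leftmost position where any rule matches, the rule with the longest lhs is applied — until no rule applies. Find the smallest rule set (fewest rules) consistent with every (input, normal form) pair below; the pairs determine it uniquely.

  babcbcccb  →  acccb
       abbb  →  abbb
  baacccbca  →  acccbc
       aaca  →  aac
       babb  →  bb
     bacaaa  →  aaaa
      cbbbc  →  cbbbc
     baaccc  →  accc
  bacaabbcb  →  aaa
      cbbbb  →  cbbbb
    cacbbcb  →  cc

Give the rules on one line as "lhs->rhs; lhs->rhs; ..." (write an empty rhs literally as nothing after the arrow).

  | babcbcccb => bcbcccb => acccb
  | abbb
  | baacccbca => acccbca => acccbc
  | aaca => aac

ba->; bac->a; bcb->a; ca->c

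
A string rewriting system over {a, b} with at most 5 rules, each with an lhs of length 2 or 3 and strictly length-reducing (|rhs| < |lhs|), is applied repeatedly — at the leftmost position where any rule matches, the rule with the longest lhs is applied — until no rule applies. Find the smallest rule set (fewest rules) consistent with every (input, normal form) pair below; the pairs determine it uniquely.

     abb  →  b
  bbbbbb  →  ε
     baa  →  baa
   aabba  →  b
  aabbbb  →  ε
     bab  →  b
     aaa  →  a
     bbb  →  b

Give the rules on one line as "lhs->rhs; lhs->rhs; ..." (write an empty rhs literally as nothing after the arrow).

  | abb => b
  | bbbbbb => bbbb => bb => ε
  | baa
  | aabba => aba => b

aaa->a; ab->; aba->b; bb->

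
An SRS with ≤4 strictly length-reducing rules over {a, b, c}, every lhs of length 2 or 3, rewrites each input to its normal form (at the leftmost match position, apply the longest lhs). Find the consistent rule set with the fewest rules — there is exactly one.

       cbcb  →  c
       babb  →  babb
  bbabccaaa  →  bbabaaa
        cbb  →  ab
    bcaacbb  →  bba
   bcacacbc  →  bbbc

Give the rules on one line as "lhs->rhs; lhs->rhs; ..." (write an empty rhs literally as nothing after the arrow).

ac->c; acb->c; ca->b; cb->a

  | cbcb => acb => c
  | babb
  | bbabccaaa => bbabcbaa => bbabaaa
  | cbb => ab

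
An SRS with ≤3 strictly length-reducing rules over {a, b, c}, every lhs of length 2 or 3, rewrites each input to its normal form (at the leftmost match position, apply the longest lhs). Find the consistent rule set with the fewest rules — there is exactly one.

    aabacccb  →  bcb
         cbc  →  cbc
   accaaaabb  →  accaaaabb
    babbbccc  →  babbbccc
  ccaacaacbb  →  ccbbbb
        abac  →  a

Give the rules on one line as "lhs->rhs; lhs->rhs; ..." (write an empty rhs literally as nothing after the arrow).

aac->b; bac->

  | aabacccb => aaccb => bcb
  | cbc
  | accaaaabb
  | babbbccc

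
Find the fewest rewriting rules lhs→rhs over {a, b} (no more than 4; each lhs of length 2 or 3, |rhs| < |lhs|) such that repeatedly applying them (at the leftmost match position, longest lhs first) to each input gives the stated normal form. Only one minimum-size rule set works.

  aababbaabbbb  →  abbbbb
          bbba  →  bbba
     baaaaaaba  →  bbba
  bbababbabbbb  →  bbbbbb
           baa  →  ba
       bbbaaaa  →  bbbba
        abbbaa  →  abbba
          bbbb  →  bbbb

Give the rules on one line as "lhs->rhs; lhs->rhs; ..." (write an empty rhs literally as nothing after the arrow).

  | aababbaabbbb => ababbaabbbb => abbaabbbb => abbabbbb => abbbbb
  | bbba
  | baaaaaaba => bbaaaaba => bbbaaba => bbbaba => bbba
  | bbababbabbbb => bbabbabbbb => bbbabbbb => bbbbbb

aa->a; aaa->ba; bab->b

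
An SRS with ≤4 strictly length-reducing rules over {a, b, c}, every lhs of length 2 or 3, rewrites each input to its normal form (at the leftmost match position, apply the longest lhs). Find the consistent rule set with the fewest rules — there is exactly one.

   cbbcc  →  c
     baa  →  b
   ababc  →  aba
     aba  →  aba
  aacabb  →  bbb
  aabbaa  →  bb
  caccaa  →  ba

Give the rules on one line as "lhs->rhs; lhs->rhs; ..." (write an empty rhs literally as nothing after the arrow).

  | cbbcc => cbc => c
  | baa => b
  | ababc => aba
  | aba

aa->; bc->; ca->b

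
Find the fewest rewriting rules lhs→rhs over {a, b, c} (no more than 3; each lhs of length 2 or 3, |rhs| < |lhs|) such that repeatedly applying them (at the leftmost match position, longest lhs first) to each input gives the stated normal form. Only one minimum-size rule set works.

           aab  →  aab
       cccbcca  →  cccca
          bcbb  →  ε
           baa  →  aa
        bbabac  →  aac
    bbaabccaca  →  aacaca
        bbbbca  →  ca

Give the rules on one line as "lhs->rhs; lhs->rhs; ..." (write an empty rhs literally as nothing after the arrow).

ba->a; bb->; bc->

  | aab
  | cccbcca => cccca
  | bcbb => bb => ε
  | baa => aa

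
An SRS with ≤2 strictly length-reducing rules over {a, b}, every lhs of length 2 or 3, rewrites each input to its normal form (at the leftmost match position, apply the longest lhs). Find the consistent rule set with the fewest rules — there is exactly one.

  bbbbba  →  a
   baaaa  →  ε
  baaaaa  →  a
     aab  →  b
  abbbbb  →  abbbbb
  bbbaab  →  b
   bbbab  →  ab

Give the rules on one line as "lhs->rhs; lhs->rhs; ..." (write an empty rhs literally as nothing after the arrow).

aa->; ba->a

  | bbbbba => bbbba => bbba => bba => ba => a
  | baaaa => aaaa => aa => ε
  | baaaaa => aaaaa => aaa => a
  | aab => b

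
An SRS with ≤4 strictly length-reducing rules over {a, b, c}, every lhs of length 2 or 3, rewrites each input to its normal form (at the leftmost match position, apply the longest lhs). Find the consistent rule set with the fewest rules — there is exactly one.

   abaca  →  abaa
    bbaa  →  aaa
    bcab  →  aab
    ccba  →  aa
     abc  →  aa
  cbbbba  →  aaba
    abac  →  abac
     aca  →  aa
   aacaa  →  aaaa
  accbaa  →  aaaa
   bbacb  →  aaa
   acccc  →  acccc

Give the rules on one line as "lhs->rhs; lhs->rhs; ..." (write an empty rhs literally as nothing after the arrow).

  | abaca => abaa
  | bbaa => aaa
  | bcab => aab
  | ccba => caa => aa

bb->a; bc->a; ca->a; cb->a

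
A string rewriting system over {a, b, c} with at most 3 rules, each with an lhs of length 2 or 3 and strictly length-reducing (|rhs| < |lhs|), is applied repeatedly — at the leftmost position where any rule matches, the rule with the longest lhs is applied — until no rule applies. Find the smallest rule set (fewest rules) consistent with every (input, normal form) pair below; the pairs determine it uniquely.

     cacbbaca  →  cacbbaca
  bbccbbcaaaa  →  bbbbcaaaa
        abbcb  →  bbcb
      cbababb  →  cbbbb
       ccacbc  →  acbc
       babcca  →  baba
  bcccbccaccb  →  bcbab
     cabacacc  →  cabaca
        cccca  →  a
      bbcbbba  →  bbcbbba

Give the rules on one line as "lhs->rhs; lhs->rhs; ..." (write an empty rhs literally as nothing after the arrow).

abb->bb; cc->

  | cacbbaca
  | bbccbbcaaaa => bbbbcaaaa
  | abbcb => bbcb
  | cbababb => cbabbb => cbbbb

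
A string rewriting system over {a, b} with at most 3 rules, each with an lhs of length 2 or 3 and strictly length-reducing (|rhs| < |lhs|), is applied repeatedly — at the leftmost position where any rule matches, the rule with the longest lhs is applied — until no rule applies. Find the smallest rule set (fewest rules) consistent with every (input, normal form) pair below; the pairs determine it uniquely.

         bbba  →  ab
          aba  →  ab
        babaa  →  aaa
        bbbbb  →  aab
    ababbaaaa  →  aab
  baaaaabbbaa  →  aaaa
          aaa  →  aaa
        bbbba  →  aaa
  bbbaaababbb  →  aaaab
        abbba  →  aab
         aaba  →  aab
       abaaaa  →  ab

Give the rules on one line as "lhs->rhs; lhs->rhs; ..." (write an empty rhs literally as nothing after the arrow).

  | bbba => aba => ab
  | aba => ab
  | babaa => bbaa => aaa
  | bbbbb => abbb => aab

ba->b; bb->a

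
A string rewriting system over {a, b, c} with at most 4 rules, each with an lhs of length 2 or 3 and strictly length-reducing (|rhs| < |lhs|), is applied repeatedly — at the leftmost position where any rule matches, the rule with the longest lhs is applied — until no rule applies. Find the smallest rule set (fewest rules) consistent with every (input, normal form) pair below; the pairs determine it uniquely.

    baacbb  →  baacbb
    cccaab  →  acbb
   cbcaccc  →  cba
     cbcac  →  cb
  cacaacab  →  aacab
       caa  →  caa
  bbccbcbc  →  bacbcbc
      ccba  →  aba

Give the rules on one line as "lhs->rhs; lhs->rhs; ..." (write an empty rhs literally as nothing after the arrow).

aab->bb; bbc->ba; cac->; cc->a

  | baacbb
  | cccaab => acaab => acbb
  | cbcaccc => cbcc => cba
  | cbcac => cb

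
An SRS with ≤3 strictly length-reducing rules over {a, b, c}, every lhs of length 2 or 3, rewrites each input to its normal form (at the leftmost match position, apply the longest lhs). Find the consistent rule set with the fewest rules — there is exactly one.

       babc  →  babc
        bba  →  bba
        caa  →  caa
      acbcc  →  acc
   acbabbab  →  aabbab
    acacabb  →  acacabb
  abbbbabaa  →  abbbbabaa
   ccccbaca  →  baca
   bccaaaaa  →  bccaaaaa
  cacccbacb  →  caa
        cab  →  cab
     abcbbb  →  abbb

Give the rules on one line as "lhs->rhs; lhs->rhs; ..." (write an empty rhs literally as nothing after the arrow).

  | babc
  | bba
  | caa
  | acbcc => acc

cb->; ccb->b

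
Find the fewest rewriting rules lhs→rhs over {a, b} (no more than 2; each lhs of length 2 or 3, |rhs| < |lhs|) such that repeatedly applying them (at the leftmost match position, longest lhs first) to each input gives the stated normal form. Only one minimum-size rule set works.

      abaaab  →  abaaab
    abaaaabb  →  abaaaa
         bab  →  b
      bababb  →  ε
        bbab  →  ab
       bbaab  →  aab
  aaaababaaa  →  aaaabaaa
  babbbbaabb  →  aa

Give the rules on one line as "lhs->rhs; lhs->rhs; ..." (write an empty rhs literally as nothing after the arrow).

  | abaaab
  | abaaaabb => abaaaa
  | bab => b
  | bababb => babb => bb => ε

bab->b; bb->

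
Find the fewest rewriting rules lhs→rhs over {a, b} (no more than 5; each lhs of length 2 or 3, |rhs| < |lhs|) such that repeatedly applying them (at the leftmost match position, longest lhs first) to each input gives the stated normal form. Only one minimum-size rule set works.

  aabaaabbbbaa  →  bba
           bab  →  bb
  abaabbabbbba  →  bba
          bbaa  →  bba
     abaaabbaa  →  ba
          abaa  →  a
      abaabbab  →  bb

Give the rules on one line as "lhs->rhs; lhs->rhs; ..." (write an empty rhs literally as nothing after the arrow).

  | aabaaabbbbaa => abaaabbbbaa => aaabbbbaa => aabbbbaa => abbbbaa => bbbaa => bbaa => bba
  | bab => bb
  | abaabbabbbba => aabbabbbba => abbabbbba => babbbba => bbbbba => bbbba => bbba => bba
  | bbaa => bba

aa->a; ab->; bab->bb; bbb->bb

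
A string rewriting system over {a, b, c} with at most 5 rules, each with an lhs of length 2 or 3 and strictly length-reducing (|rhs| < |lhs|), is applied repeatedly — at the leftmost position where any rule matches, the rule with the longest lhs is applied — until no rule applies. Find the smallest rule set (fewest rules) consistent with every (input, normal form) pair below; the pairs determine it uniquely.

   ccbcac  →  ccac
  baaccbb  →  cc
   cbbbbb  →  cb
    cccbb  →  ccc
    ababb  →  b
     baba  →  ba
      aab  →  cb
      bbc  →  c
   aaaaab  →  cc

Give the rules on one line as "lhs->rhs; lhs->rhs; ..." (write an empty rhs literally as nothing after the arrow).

  | ccbcac => ccac
  | baaccbb => bcccbb => ccbb => cc
  | cbbbbb => cbbb => cb
  | cccbb => ccc

aa->c; ab->; bb->; bc->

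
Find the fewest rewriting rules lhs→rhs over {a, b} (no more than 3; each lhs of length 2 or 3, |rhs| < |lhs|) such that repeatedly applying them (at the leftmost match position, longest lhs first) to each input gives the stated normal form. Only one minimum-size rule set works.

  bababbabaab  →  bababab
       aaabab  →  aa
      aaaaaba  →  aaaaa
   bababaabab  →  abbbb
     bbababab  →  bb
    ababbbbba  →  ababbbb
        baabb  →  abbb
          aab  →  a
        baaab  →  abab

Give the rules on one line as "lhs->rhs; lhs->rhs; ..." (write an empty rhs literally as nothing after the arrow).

aab->a; baa->ab; bba->b

  | bababbabaab => bababbaab => bababab
  | aaabab => aaab => aa
  | aaaaaba => aaaaa
  | bababaabab => babaabbab => baabbbab => abbbbab => abbbb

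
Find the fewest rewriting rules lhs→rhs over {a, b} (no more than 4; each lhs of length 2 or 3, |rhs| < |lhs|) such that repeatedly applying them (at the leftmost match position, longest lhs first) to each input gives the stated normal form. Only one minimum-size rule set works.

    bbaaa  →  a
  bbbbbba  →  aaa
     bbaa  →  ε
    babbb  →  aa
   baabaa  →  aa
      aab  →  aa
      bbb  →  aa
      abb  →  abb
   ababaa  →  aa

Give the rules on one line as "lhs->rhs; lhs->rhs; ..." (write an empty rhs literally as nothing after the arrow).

  | bbaaa => baa => a
  | bbbbbba => aabbba => aabba => aaba => aaa
  | bbaa => ba => ε
  | babbb => bbb => aa

aab->aa; ba->; bbb->aa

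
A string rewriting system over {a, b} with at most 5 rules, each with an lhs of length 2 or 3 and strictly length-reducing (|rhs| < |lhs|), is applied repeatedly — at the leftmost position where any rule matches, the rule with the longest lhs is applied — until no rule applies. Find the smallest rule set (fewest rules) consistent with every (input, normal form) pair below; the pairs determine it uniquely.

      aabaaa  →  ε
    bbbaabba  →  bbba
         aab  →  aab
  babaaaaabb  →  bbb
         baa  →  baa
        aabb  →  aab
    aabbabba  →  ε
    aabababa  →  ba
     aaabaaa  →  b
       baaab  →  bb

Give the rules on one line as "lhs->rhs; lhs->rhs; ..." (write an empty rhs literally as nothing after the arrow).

  | aabaaa => aaa => ε
  | bbbaabba => bbbaaba => bbba
  | aab
  | babaaaaabb => baaaaaabb => baaabb => bbb

aaa->; aba->; abb->ab; bab->ba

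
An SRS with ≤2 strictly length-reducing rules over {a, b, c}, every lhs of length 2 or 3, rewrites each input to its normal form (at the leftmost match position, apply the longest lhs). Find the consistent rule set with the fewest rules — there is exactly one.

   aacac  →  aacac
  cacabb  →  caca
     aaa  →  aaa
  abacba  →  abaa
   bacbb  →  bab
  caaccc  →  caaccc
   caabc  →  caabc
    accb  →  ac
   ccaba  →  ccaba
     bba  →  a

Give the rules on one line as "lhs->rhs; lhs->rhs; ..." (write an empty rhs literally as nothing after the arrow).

bb->; cb->

  | aacac
  | cacabb => caca
  | aaa
  | abacba => abaa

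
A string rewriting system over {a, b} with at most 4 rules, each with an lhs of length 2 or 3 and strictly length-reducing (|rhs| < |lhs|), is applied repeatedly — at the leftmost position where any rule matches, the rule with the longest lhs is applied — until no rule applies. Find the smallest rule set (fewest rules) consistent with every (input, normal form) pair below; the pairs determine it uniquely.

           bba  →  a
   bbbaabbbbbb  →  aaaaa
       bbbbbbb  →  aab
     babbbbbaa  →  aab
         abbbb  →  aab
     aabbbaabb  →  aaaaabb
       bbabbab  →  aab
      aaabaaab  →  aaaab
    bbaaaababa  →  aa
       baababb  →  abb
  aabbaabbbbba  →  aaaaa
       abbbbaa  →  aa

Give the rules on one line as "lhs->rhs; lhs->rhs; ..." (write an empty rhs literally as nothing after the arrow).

  | bba => ba => a
  | bbbaabbbbbb => aaabbbbbb => aaaabbb => aaaaa
  | bbbbbbb => abbbb => aab
  | babbbbbaa => abbbbbaa => aabbaa => aab

ba->a; baa->; bbb->a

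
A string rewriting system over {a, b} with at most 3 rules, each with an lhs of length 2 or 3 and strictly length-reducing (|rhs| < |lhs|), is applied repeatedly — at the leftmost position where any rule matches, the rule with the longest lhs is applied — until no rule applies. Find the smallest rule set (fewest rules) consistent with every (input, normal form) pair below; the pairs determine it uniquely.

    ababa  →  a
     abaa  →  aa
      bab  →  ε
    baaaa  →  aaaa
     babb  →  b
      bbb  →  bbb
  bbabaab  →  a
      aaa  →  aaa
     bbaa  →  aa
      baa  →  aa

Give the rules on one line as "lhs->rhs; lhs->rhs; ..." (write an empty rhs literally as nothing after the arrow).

  | ababa => aba => a
  | abaa => aa
  | bab => ab => ε
  | baaaa => aaaa

ab->; ba->a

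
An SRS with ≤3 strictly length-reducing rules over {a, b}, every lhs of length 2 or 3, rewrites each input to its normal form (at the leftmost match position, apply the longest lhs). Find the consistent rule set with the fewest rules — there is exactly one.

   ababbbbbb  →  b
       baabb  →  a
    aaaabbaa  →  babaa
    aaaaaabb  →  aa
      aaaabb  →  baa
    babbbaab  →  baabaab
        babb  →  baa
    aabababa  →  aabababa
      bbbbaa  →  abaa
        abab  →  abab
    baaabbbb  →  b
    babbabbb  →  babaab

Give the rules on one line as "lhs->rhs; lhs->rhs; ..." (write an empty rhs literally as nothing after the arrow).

  | ababbbbbb => abaabbbb => abaaabb => abbbb => aabb => aaa => b
  | baabb => baaa => bb => a
  | aaaabbaa => babbaa => babaa
  | aaaaaabb => baaabb => bbbb => abb => aa

aaa->b; bb->a; bba->ba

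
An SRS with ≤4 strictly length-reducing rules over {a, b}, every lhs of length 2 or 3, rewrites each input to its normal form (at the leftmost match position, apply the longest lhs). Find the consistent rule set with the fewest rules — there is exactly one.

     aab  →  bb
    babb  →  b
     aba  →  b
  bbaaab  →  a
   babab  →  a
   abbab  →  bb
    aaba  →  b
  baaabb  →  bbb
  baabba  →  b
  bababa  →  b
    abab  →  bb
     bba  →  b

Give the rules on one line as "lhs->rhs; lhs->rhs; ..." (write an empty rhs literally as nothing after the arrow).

  | aab => bb
  | babb => b
  | aba => aa => b
  | bbaaab => baab => ab => a

aa->b; ab->a; ba->; bab->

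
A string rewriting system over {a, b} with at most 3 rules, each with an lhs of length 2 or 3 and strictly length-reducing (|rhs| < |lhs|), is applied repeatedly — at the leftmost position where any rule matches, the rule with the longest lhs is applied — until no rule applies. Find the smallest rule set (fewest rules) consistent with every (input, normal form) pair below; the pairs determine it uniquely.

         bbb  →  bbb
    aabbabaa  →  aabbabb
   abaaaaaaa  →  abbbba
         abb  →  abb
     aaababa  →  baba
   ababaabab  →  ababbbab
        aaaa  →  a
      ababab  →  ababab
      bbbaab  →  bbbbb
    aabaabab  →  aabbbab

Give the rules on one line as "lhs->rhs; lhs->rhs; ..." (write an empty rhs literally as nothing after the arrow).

aaa->; baa->bb

  | bbb
  | aabbabaa => aabbabb
  | abaaaaaaa => abbaaaaa => abbbaaa => abbbba
  | abb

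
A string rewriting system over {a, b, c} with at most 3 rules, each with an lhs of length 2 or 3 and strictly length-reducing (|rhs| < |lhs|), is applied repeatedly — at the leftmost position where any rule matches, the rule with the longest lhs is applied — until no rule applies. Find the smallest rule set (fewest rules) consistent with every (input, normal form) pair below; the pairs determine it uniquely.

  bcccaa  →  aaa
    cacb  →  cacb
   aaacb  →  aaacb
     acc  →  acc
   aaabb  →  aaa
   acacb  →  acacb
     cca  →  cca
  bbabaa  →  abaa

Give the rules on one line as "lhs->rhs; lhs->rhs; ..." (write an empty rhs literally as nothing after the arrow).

bb->; ccc->ba

  | bcccaa => bbaaa => aaa
  | cacb
  | aaacb
  | acc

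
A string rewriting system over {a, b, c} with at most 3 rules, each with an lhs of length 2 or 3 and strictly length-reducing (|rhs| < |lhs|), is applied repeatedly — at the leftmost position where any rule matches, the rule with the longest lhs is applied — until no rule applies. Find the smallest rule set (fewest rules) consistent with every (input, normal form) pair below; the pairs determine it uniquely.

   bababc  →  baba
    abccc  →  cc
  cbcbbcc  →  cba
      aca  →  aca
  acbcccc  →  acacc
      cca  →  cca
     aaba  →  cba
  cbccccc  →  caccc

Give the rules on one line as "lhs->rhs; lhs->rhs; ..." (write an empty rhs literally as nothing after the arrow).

  | bababc => baba
  | abccc => aac => cc
  | cbcbbcc => cbbcc => cba
  | aca

aa->c; bc->; bcc->a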